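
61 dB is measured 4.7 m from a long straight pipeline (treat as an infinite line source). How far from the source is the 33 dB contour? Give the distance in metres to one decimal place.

2965.5 m

For a line source L₁ − L₂ = 10·log₁₀(r₂/r₁), so r₂ = r₁·10^((L₁−L₂)/10).
r₂ = 4.7·10^((61−33)/10) = 4.7·10^(28.0/10) = 2965.50 m.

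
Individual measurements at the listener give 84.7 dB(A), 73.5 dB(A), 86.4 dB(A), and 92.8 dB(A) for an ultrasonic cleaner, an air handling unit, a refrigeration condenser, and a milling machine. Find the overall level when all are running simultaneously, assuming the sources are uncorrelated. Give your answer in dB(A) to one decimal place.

Incoherent sources combine by intensity addition: L_total = 10·log₁₀(Σ 10^(L_i/10)).
Σ 10^(L/10) = 10^(84.7/10) + 10^(73.5/10) + 10^(86.4/10) + 10^(92.8/10) = 2.659e+09.
L_total = 10·log₁₀(2.659e+09) = 94.25 dB(A).

94.2 dB(A)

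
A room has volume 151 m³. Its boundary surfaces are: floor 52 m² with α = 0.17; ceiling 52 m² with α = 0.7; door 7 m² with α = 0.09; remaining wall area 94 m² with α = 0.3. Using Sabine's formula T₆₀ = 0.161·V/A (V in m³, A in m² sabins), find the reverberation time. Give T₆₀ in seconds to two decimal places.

Summing Sᵢαᵢ: 52·0.17 + 52·0.7 + 7·0.09 + 94·0.3 = 74.07 m².
T₆₀ = 0.161·V/A = 0.161·151/74.07 = 0.328 s.

0.33 s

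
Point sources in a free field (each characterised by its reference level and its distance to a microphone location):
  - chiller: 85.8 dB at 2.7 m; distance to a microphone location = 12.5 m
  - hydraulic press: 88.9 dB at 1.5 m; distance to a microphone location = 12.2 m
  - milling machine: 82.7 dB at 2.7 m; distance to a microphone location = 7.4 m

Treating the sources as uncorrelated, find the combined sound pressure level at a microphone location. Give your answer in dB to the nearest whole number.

Propagate each source to the receiver with L = L_ref − 20·log₁₀(r/r_ref), then add intensities.
chiller: 85.8 − 20·log₁₀(12.5/2.7) = 85.8 − 13.31 = 72.49 dB.
hydraulic press: 88.9 − 20·log₁₀(12.2/1.5) = 88.9 − 18.21 = 70.69 dB.
milling machine: 82.7 − 20·log₁₀(7.4/2.7) = 82.7 − 8.76 = 73.94 dB.
Σ 10^(L/10) = 5.426e+07 → L_total = 10·log₁₀(5.426e+07) = 77.34 dB.

77 dB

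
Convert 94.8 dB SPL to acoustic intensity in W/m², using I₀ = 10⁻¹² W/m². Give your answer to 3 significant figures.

0.00302 W/m²

I/I₀ = 10^(94.8/10) = 3.02e+09, so I = 3.02e+09 × 10⁻¹² W/m².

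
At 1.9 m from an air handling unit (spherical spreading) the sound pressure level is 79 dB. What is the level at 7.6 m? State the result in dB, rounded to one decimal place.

Point-source attenuation: ΔL = 20·log₁₀(r₂/r₁) = 20·log₁₀(7.6/1.9) = 12.041 dB.
L₂ = 79 − 20·log₁₀(7.6/1.9) = 79 − 12.041 = 66.96 dB.

67.0 dB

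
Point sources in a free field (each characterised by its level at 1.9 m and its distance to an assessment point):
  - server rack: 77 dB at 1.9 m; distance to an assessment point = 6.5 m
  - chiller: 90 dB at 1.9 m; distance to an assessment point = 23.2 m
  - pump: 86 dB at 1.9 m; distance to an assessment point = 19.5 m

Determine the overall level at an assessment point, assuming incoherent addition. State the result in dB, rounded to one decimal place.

71.7 dB

Propagate each source to the receiver with L = L_ref − 20·log₁₀(r/r_ref), then add intensities.
server rack: 77 − 20·log₁₀(6.5/1.9) = 77 − 10.68 = 66.32 dB.
chiller: 90 − 20·log₁₀(23.2/1.9) = 90 − 21.73 = 68.27 dB.
pump: 86 − 20·log₁₀(19.5/1.9) = 86 − 20.23 = 65.77 dB.
Σ 10^(L/10) = 1.477e+07 → L_total = 10·log₁₀(1.477e+07) = 71.69 dB.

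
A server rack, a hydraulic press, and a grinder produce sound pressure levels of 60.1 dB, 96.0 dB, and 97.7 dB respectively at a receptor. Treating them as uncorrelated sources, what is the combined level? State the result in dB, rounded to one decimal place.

99.9 dB

For uncorrelated sources the intensities add, so convert each level to linear form, sum, and take 10·log₁₀ of the total.
Σ 10^(L/10) = 10^(60.1/10) + 10^(96.0/10) + 10^(97.7/10) = 9.871e+09.
L_total = 10·log₁₀(9.871e+09) = 99.94 dB.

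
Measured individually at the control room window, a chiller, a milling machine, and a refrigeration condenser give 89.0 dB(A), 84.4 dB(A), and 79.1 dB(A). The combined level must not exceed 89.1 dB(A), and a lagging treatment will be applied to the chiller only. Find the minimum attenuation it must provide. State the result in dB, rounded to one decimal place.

Fixed contribution from the other sources: Σ 10^(L/10) = 10^(84.4/10) + 10^(79.1/10) = 3.567e+08 (85.52 dB(A)).
The limit corresponds to 10^(89.1/10) = 8.128e+08; subtracting the fixed part leaves 4.561e+08 for the chiller, i.e. 86.59 dB(A).
Required insertion loss = 89.0 − 86.59 = 2.41 dB.

2.4 dB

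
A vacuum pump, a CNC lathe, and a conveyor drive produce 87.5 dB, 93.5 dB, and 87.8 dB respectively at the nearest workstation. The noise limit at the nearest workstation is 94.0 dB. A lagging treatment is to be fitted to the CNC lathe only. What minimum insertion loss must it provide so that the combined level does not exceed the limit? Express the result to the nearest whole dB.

2 dB

Everything except the CNC lathe sums to 10^(87.5/10) + 10^(87.8/10) = 1.165e+09 in linear terms, 90.66 dB.
To meet 94.0 dB overall, the treated CNC lathe may contribute at most 10^(94.0/10) − 1.165e+09 = 1.347e+09, i.e. 91.29 dB.
So the CNC lathe must be reduced from 93.5 to 91.29 dB: IL = 2.21 dB.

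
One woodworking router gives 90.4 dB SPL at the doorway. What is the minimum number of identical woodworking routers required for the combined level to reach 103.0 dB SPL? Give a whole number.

N identical sources give L₁ + 10·log₁₀ N, so require 10·log₁₀ N ≥ 103.0 − 90.4 = 12.6 dB.
N ≥ 10^(12.6/10) = 18.197, so N = 19.

19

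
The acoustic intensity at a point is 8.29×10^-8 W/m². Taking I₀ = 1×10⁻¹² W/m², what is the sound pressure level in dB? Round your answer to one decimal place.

49.2 dB

L = 10·log₁₀(I/I₀) = 10·log₁₀(8.29×10^-8/10⁻¹²) = 10·log₁₀(8.29×10^4).
L = 10·(0.9186 + 4) = 49.19 dB.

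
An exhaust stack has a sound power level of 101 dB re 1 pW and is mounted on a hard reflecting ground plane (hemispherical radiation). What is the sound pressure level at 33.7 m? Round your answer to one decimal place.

62.5 dB

L_p = L_w − 10·log₁₀(2π·r²) with r = 33.7 m.
2π·r² = 7136 m², 10·log₁₀ of that is 38.534 dB.
L_p = 101 − 38.534 = 62.47 dB.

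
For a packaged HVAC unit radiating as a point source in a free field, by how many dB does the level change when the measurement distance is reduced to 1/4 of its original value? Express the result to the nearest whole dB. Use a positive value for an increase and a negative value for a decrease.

With spherical spreading the level changes by −20·log₁₀(r₂/r₁).
ΔL = −20·log₁₀(0.25) = +12.04 dB.

+12 dB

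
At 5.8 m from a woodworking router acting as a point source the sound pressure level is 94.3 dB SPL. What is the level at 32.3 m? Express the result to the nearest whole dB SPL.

For a point source, L₂ = L₁ − 20·log₁₀(r₂/r₁).
L₂ = 94.3 − 20·log₁₀(32.3/5.8) = 94.3 − 14.915 = 79.38 dB SPL.

79 dB SPL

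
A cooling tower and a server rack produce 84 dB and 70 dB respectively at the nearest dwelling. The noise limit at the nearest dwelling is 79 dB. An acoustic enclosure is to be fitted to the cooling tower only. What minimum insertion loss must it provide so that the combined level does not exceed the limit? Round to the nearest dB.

6 dB

Everything except the cooling tower sums to 10^(70/10) = 1.000e+07 in linear terms, 70.00 dB.
To meet 79 dB overall, the treated cooling tower may contribute at most 10^(79/10) − 1.000e+07 = 6.943e+07, i.e. 78.42 dB.
Required insertion loss = 84 − 78.42 = 5.58 dB.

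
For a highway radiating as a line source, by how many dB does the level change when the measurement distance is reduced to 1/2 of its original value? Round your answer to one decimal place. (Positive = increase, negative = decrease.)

+3.0 dB

Line-source spreading: ΔL = −10·log₁₀(r₂/r₁).
ΔL = −10·log₁₀(0.5) = +3.01 dB.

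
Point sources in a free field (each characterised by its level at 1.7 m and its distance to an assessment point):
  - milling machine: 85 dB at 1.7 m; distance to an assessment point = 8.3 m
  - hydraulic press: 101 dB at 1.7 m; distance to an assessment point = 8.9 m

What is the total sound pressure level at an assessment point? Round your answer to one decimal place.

First find each source's level at the receiver (point-source: −20·log₁₀(r/r_ref)), then combine on an intensity basis.
milling machine: 85 − 20·log₁₀(8.3/1.7) = 85 − 13.77 = 71.23 dB.
hydraulic press: 101 − 20·log₁₀(8.9/1.7) = 101 − 14.38 = 86.62 dB.
Σ 10^(L/10) = 4.726e+08 → L_total = 10·log₁₀(4.726e+08) = 86.74 dB.

86.7 dB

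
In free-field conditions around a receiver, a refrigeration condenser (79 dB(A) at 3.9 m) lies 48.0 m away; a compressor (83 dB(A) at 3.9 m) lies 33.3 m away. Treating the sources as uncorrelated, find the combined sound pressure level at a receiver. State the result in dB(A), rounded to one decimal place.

65.1 dB(A)

Propagate each source to the receiver with L = L_ref − 20·log₁₀(r/r_ref), then add intensities.
refrigeration condenser: 79 − 20·log₁₀(48.0/3.9) = 79 − 21.80 = 57.20 dB(A).
compressor: 83 − 20·log₁₀(33.3/3.9) = 83 − 18.63 = 64.37 dB(A).
Σ 10^(L/10) = 3.261e+06 → L_total = 10·log₁₀(3.261e+06) = 65.13 dB(A).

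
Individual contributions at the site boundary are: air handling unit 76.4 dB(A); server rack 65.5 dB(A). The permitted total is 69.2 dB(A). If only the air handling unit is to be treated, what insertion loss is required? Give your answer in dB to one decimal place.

The untreated sources together contribute 10^(65.5/10) = 3.548e+06, i.e. 65.50 dB(A).
To meet 69.2 dB(A) overall, the treated air handling unit may contribute at most 10^(69.2/10) − 3.548e+06 = 4.770e+06, i.e. 66.78 dB(A).
So the air handling unit must be reduced from 76.4 to 66.78 dB(A): IL = 9.62 dB.

9.6 dB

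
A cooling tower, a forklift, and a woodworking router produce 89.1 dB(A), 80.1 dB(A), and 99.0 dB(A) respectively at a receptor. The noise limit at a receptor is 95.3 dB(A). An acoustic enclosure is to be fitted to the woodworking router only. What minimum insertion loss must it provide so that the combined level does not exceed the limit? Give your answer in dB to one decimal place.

5.1 dB

The untreated sources together contribute 10^(89.1/10) + 10^(80.1/10) = 9.152e+08, i.e. 89.61 dB(A).
The limit corresponds to 10^(95.3/10) = 3.388e+09; subtracting the fixed part leaves 2.473e+09 for the woodworking router, i.e. 93.93 dB(A).
So the woodworking router must be reduced from 99.0 to 93.93 dB(A): IL = 5.07 dB.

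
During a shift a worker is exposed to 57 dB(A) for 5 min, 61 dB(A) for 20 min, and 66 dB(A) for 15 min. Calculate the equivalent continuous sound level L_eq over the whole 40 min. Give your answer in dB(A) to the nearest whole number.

The energy average is taken in the linear domain: L_eq = 10·log₁₀[(Σ tᵢ·10^(Lᵢ/10))/T], T = 40 min.
Σ tᵢ·10^(Lᵢ/10) = 5·10^(57/10) + 20·10^(61/10) + 15·10^(66/10) = 8.740e+07.
L_eq = 10·log₁₀(8.740e+07/40) = 63.39 dB(A).

63 dB(A)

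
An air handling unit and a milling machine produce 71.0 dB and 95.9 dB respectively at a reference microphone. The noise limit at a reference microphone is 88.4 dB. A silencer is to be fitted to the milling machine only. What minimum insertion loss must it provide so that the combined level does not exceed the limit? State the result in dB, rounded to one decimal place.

7.6 dB

The untreated sources together contribute 10^(71.0/10) = 1.259e+07, i.e. 71.00 dB.
The limit corresponds to 10^(88.4/10) = 6.918e+08; subtracting the fixed part leaves 6.792e+08 for the milling machine, i.e. 88.32 dB.
So the milling machine must be reduced from 95.9 to 88.32 dB: IL = 7.58 dB.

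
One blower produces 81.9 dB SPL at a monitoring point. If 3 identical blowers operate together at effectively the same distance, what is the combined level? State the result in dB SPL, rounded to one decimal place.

With 3 equal, uncorrelated contributions the intensity is 3× that of one unit, giving a rise of 10·log₁₀ 3.
L_total = 81.9 + 10·log₁₀(3) = 81.9 + 4.771 = 86.67 dB SPL.

86.7 dB SPL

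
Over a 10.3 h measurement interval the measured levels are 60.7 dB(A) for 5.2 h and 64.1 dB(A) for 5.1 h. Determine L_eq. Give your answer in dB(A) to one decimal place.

62.7 dB(A)

The energy average is taken in the linear domain: L_eq = 10·log₁₀[(Σ tᵢ·10^(Lᵢ/10))/T], T = 10.3 h.
Σ tᵢ·10^(Lᵢ/10) = 5.2·10^(60.7/10) + 5.1·10^(64.1/10) = 1.922e+07.
L_eq = 10·log₁₀(1.922e+07/10.3) = 62.71 dB(A).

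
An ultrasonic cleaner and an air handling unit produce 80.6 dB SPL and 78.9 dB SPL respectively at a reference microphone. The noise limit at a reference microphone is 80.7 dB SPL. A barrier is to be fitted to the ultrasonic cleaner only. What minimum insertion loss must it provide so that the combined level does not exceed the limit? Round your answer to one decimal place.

Everything except the ultrasonic cleaner sums to 10^(78.9/10) = 7.762e+07 in linear terms, 78.90 dB SPL.
To meet 80.7 dB SPL overall, the treated ultrasonic cleaner may contribute at most 10^(80.7/10) − 7.762e+07 = 3.987e+07, i.e. 76.01 dB SPL.
So the ultrasonic cleaner must be reduced from 80.6 to 76.01 dB SPL: IL = 4.59 dB.

4.6 dB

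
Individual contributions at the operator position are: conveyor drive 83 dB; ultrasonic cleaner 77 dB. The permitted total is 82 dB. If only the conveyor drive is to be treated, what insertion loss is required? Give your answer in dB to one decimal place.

The untreated sources together contribute 10^(77/10) = 5.012e+07, i.e. 77.00 dB.
The limit corresponds to 10^(82/10) = 1.585e+08; subtracting the fixed part leaves 1.084e+08 for the conveyor drive, i.e. 80.35 dB.
So the conveyor drive must be reduced from 83 to 80.35 dB: IL = 2.65 dB.

2.7 dB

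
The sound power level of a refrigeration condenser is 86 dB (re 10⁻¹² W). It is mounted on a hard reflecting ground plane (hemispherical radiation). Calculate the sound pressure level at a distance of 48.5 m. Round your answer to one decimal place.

44.3 dB

L_p = L_w − 10·log₁₀(2π·r²) with r = 48.5 m.
2π·r² = 1.478e+04 m², 10·log₁₀ of that is 41.697 dB.
L_p = 86 − 41.697 = 44.30 dB.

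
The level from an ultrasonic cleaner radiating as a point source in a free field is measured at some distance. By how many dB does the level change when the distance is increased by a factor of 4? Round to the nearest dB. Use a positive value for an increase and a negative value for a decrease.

-12 dB

A point source loses 6 dB per doubling of distance; generally ΔL = −20·log₁₀(r₂/r₁).
ΔL = −20·log₁₀(4) = -12.04 dB.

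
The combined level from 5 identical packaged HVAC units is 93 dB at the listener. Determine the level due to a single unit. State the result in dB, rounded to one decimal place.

86.0 dB

5 equal contributions raise the level by 10·log₁₀ 5 = 6.990 dB, so each unit alone gives 93 − 6.990.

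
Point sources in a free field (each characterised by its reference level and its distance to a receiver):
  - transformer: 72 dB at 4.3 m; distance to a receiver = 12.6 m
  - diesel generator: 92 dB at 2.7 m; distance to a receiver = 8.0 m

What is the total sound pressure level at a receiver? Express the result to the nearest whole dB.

83 dB

Apply inverse-square spreading to bring every level to the receiver, then sum 10^(L/10).
transformer: 72 − 20·log₁₀(12.6/4.3) = 72 − 9.34 = 62.66 dB.
diesel generator: 92 − 20·log₁₀(8.0/2.7) = 92 − 9.43 = 82.57 dB.
Σ 10^(L/10) = 1.824e+08 → L_total = 10·log₁₀(1.824e+08) = 82.61 dB.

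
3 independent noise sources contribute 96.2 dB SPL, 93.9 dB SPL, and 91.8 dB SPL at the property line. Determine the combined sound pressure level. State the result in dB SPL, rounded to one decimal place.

99.1 dB SPL

Incoherent sources combine by intensity addition: L_total = 10·log₁₀(Σ 10^(L_i/10)).
Σ 10^(L/10) = 10^(96.2/10) + 10^(93.9/10) + 10^(91.8/10) = 8.137e+09.
L_total = 10·log₁₀(8.137e+09) = 99.10 dB SPL.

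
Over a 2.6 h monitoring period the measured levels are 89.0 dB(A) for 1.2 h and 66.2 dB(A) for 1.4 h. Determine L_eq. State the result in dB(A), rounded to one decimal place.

L_eq = 10·log₁₀[(1/T)·Σ tᵢ·10^(Lᵢ/10)] with T = 2.6 h.
Σ tᵢ·10^(Lᵢ/10) = 1.2·10^(89.0/10) + 1.4·10^(66.2/10) = 9.590e+08.
L_eq = 10·log₁₀(9.590e+08/2.6) = 85.67 dB(A).

85.7 dB(A)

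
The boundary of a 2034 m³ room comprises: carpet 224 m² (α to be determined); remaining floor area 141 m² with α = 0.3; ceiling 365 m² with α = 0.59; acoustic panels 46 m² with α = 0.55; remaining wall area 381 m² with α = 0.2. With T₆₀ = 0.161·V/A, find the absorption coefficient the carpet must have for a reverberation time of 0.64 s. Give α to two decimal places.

Required total absorption A = 0.161·2034/0.64 = 511.68 m².
Absorption from the other surfaces = 141·0.3 + 365·0.59 + 46·0.55 + 381·0.2 = 359.15 m², so the carpet must supply 152.53 m² over 224 m².
α = 152.53/224 = 0.681.

0.68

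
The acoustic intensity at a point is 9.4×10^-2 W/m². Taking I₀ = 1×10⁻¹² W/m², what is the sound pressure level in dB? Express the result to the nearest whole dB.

Dividing by I₀ shifts the exponent by 12: I/I₀ = 9.4×10^10.
L = 10·(0.9731 + 10) = 109.73 dB.

110 dB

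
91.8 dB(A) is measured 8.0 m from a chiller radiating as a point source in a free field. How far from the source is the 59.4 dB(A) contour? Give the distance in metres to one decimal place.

The 32.4 dB drop corresponds to a distance ratio of 10^(32.4/20) for a point source.
r₂ = 8.0·10^((91.8−59.4)/20) = 8.0·10^(32.4/20) = 333.50 m.

333.5 m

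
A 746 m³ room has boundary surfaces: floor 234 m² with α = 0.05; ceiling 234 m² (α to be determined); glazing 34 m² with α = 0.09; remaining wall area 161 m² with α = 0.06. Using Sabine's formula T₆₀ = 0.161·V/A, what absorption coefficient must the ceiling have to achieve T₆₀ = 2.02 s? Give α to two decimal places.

0.15

From T₆₀ = 0.161·V/A, the target T₆₀ = 2.02 s needs A = 0.161·746/2.02 = 59.46 m².
Absorption from the other surfaces = 234·0.05 + 34·0.09 + 161·0.06 = 24.42 m², so the ceiling must supply 35.04 m² over 234 m².
α = 35.04/234 = 0.150.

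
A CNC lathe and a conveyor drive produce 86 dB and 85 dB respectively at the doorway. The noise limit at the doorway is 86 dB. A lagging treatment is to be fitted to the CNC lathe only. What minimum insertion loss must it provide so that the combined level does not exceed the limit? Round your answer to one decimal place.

Everything except the CNC lathe sums to 10^(85/10) = 3.162e+08 in linear terms, 85.00 dB.
The limit corresponds to 10^(86/10) = 3.981e+08; subtracting the fixed part leaves 8.188e+07 for the CNC lathe, i.e. 79.13 dB.
So the CNC lathe must be reduced from 86 to 79.13 dB: IL = 6.87 dB.

6.9 dB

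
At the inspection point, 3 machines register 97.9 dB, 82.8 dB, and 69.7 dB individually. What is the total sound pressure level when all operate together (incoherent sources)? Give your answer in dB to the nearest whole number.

Incoherent sources combine by intensity addition: L_total = 10·log₁₀(Σ 10^(L_i/10)).
Σ 10^(L/10) = 10^(97.9/10) + 10^(82.8/10) + 10^(69.7/10) = 6.366e+09.
L_total = 10·log₁₀(6.366e+09) = 98.04 dB.

98 dB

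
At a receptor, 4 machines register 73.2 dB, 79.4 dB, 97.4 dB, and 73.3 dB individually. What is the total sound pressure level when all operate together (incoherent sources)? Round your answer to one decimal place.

97.5 dB

Incoherent sources combine by intensity addition: L_total = 10·log₁₀(Σ 10^(L_i/10)).
Σ 10^(L/10) = 10^(73.2/10) + 10^(79.4/10) + 10^(97.4/10) + 10^(73.3/10) = 5.625e+09.
L_total = 10·log₁₀(5.625e+09) = 97.50 dB.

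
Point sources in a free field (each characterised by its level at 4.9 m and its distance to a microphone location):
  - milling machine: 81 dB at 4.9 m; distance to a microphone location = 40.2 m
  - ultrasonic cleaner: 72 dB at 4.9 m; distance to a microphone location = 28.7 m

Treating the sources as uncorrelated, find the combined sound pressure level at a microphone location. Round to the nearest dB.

64 dB

First find each source's level at the receiver (point-source: −20·log₁₀(r/r_ref)), then combine on an intensity basis.
milling machine: 81 − 20·log₁₀(40.2/4.9) = 81 − 18.28 = 62.72 dB.
ultrasonic cleaner: 72 − 20·log₁₀(28.7/4.9) = 72 − 15.35 = 56.65 dB.
Σ 10^(L/10) = 2.332e+06 → L_total = 10·log₁₀(2.332e+06) = 63.68 dB.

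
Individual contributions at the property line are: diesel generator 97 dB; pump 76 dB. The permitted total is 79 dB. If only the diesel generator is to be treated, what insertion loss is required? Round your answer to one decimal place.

21.0 dB

Fixed contribution from the other source: Σ 10^(L/10) = 10^(76/10) = 3.981e+07 (76.00 dB).
The limit corresponds to 10^(79/10) = 7.943e+07; subtracting the fixed part leaves 3.962e+07 for the diesel generator, i.e. 75.98 dB.
Required insertion loss = 97 − 75.98 = 21.02 dB.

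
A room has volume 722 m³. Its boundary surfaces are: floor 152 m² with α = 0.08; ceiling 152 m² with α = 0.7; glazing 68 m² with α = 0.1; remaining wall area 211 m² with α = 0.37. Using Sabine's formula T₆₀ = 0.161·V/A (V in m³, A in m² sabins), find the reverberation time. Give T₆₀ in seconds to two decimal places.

0.57 s

Total absorption A = 152·0.08 + 152·0.7 + 68·0.1 + 211·0.37 = 203.43 m² sabins.
T₆₀ = 0.161 × 722 / 203.43 = 0.571 s.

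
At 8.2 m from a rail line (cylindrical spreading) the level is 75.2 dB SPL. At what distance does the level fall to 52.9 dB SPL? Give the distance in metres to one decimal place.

The 22.3 dB drop corresponds to a distance ratio of 10^(22.3/10) for a line source.
r₂ = 8.2·10^((75.2−52.9)/10) = 8.2·10^(22.3/10) = 1392.56 m.

1392.6 m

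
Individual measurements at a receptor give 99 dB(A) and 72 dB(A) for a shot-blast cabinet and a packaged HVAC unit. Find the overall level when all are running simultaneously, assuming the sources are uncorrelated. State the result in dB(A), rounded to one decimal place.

Incoherent sources combine by intensity addition: L_total = 10·log₁₀(Σ 10^(L_i/10)).
Σ 10^(L/10) = 10^(99/10) + 10^(72/10) = 7.959e+09.
L_total = 10·log₁₀(7.959e+09) = 99.01 dB(A).

99.0 dB(A)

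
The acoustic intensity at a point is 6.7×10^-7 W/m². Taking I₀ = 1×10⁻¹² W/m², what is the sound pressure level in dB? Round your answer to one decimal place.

Dividing by I₀ shifts the exponent by 12: I/I₀ = 6.7×10^5.
L = 10·(0.8261 + 5) = 58.26 dB.

58.3 dB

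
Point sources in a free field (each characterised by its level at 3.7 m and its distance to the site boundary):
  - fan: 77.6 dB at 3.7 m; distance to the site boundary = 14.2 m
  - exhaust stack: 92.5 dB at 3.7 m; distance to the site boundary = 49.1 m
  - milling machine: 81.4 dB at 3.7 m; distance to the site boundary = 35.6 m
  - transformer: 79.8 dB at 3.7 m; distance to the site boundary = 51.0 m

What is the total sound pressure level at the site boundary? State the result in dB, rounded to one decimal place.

Apply inverse-square spreading to bring every level to the receiver, then sum 10^(L/10).
fan: 77.6 − 20·log₁₀(14.2/3.7) = 77.6 − 11.68 = 65.92 dB.
exhaust stack: 92.5 − 20·log₁₀(49.1/3.7) = 92.5 − 22.46 = 70.04 dB.
milling machine: 81.4 − 20·log₁₀(35.6/3.7) = 81.4 − 19.66 = 61.74 dB.
transformer: 79.8 − 20·log₁₀(51.0/3.7) = 79.8 − 22.79 = 57.01 dB.
Σ 10^(L/10) = 1.600e+07 → L_total = 10·log₁₀(1.600e+07) = 72.04 dB.

72.0 dB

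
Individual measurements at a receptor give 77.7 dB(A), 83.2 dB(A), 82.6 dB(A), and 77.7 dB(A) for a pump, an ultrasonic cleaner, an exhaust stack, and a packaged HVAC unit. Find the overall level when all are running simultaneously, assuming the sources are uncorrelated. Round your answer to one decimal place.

For uncorrelated sources the intensities add, so convert each level to linear form, sum, and take 10·log₁₀ of the total.
Σ 10^(L/10) = 10^(77.7/10) + 10^(83.2/10) + 10^(82.6/10) + 10^(77.7/10) = 5.087e+08.
L_total = 10·log₁₀(5.087e+08) = 87.06 dB(A).

87.1 dB(A)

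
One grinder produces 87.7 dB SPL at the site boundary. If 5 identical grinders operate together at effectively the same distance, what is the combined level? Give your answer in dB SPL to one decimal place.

94.7 dB SPL

With 5 equal, uncorrelated contributions the intensity is 5× that of one unit, giving a rise of 10·log₁₀ 5.
L_total = 87.7 + 10·log₁₀(5) = 87.7 + 6.990 = 94.69 dB SPL.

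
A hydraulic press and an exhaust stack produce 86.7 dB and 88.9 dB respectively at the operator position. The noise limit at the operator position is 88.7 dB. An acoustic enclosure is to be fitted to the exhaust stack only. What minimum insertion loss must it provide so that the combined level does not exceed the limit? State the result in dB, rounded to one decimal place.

4.5 dB

Everything except the exhaust stack sums to 10^(86.7/10) = 4.677e+08 in linear terms, 86.70 dB.
The limit corresponds to 10^(88.7/10) = 7.413e+08; subtracting the fixed part leaves 2.736e+08 for the exhaust stack, i.e. 84.37 dB.
Required insertion loss = 88.9 − 84.37 = 4.53 dB.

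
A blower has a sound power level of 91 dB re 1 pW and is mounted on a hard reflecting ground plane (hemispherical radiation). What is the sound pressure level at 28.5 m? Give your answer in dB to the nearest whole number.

Free-field hemispherical radiation: L_p = L_w − 10·log₁₀(2π·r²), r = 28.5 m.
2π·r² = 5104 m², 10·log₁₀ of that is 37.079 dB.
L_p = 91 − 37.079 = 53.92 dB.

54 dB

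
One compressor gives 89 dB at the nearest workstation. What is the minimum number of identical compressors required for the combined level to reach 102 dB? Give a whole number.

20

N identical sources give L₁ + 10·log₁₀ N, so require 10·log₁₀ N ≥ 102 − 89 = 13.0 dB.
N ≥ 10^(13.0/10) = 19.953, so N = 20.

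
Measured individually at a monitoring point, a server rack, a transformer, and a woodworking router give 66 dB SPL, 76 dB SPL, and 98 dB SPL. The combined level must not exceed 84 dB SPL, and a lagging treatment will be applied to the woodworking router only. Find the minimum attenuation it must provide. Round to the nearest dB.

Fixed contribution from the other sources: Σ 10^(L/10) = 10^(66/10) + 10^(76/10) = 4.379e+07 (76.41 dB SPL).
To meet 84 dB SPL overall, the treated woodworking router may contribute at most 10^(84/10) − 4.379e+07 = 2.074e+08, i.e. 83.17 dB SPL.
So the woodworking router must be reduced from 98 to 83.17 dB SPL: IL = 14.83 dB.

15 dB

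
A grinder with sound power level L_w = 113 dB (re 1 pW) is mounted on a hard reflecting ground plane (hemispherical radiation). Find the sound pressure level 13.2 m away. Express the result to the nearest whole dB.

83 dB

L_p = L_w − 10·log₁₀(2π·r²) with r = 13.2 m.
2π·r² = 1095 m², 10·log₁₀ of that is 30.393 dB.
L_p = 113 − 30.393 = 82.61 dB.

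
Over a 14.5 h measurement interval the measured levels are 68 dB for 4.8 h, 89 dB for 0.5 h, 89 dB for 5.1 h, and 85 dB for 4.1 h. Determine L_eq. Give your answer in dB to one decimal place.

86.0 dB

The energy average is taken in the linear domain: L_eq = 10·log₁₀[(Σ tᵢ·10^(Lᵢ/10))/T], T = 14.5 h.
Σ tᵢ·10^(Lᵢ/10) = 4.8·10^(68/10) + 0.5·10^(89/10) + 5.1·10^(89/10) + 4.1·10^(85/10) = 5.775e+09.
L_eq = 10·log₁₀(5.775e+09/14.5) = 86.00 dB.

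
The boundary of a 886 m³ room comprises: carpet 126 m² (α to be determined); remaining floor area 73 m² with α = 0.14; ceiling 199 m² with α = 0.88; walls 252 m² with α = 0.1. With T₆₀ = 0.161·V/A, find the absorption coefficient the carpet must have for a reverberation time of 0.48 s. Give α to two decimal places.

A = 0.161·V/T₆₀ = 0.161·886/0.48 = 297.18 m² sabins.
Absorption from the other surfaces = 73·0.14 + 199·0.88 + 252·0.1 = 210.54 m², so the carpet must supply 86.64 m² over 126 m².
α = 86.64/126 = 0.688.

0.69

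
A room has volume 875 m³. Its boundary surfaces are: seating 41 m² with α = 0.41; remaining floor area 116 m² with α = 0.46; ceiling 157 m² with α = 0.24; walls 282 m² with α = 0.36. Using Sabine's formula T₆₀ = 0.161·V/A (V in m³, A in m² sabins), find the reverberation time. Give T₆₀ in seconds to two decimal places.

0.67 s

Total absorption A = 41·0.41 + 116·0.46 + 157·0.24 + 282·0.36 = 209.37 m² sabins.
T₆₀ = 0.161 × 875 / 209.37 = 0.673 s.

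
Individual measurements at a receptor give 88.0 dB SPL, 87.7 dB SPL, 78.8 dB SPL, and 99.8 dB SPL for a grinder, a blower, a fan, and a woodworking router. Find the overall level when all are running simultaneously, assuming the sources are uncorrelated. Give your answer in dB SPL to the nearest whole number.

Incoherent sources combine by intensity addition: L_total = 10·log₁₀(Σ 10^(L_i/10)).
Σ 10^(L/10) = 10^(88.0/10) + 10^(87.7/10) + 10^(78.8/10) + 10^(99.8/10) = 1.085e+10.
L_total = 10·log₁₀(1.085e+10) = 100.35 dB SPL.

100 dB SPL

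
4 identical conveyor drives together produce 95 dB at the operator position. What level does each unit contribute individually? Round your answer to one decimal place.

89.0 dB

Dividing the total intensity by 4 lowers the level by 10·log₁₀ 4 = 6.021 dB: L₁ = 95 − 6.021.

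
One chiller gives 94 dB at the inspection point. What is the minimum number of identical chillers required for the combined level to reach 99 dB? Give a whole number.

Need L₁ + 10·log₁₀ N ≥ 99, i.e. log₁₀ N ≥ 0.50.
N ≥ 10^(5.0/10) = 3.162, so N = 4.

4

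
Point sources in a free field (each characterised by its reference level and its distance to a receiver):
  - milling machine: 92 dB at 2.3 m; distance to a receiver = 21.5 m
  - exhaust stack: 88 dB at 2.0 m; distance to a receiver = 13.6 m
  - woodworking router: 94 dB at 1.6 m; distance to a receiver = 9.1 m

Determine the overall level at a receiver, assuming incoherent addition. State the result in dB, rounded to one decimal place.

Propagate each source to the receiver with L = L_ref − 20·log₁₀(r/r_ref), then add intensities.
milling machine: 92 − 20·log₁₀(21.5/2.3) = 92 − 19.41 = 72.59 dB.
exhaust stack: 88 − 20·log₁₀(13.6/2.0) = 88 − 16.65 = 71.35 dB.
woodworking router: 94 − 20·log₁₀(9.1/1.6) = 94 − 15.10 = 78.90 dB.
Σ 10^(L/10) = 1.094e+08 → L_total = 10·log₁₀(1.094e+08) = 80.39 dB.

80.4 dB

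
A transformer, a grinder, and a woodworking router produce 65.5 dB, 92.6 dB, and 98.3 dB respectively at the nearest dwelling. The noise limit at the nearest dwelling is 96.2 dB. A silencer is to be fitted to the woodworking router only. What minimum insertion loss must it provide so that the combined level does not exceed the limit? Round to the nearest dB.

Everything except the woodworking router sums to 10^(65.5/10) + 10^(92.6/10) = 1.823e+09 in linear terms, 92.61 dB.
The limit corresponds to 10^(96.2/10) = 4.169e+09; subtracting the fixed part leaves 2.345e+09 for the woodworking router, i.e. 93.70 dB.
Required insertion loss = 98.3 − 93.70 = 4.60 dB.

5 dB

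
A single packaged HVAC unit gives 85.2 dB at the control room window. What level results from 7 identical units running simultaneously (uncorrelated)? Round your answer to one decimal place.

93.7 dB

With 7 equal, uncorrelated contributions the intensity is 7× that of one unit, giving a rise of 10·log₁₀ 7.
L_total = 85.2 + 10·log₁₀(7) = 85.2 + 8.451 = 93.65 dB.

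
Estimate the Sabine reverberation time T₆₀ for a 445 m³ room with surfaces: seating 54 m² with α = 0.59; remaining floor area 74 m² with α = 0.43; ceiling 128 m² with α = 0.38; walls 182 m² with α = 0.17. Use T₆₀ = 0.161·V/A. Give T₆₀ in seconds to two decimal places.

0.50 s

A = Σ Sᵢαᵢ = 54·0.59 + 74·0.43 + 128·0.38 + 182·0.17 = 143.26 m².
T₆₀ = 0.161·V/A = 0.161·445/143.26 = 0.500 s.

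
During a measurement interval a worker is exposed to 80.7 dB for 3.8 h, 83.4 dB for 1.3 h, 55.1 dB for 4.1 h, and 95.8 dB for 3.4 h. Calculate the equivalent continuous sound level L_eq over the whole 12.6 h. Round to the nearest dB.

90 dB

The energy average is taken in the linear domain: L_eq = 10·log₁₀[(Σ tᵢ·10^(Lᵢ/10))/T], T = 12.6 h.
Σ tᵢ·10^(Lᵢ/10) = 3.8·10^(80.7/10) + 1.3·10^(83.4/10) + 4.1·10^(55.1/10) + 3.4·10^(95.8/10) = 1.366e+10.
L_eq = 10·log₁₀(1.366e+10/12.6) = 90.35 dB.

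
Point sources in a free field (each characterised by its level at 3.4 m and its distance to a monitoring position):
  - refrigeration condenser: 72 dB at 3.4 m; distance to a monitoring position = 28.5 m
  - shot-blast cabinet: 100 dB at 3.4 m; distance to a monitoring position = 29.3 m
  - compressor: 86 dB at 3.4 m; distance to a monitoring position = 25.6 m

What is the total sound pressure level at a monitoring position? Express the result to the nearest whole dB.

82 dB

Propagate each source to the receiver with L = L_ref − 20·log₁₀(r/r_ref), then add intensities.
refrigeration condenser: 72 − 20·log₁₀(28.5/3.4) = 72 − 18.47 = 53.53 dB.
shot-blast cabinet: 100 − 20·log₁₀(29.3/3.4) = 100 − 18.71 = 81.29 dB.
compressor: 86 − 20·log₁₀(25.6/3.4) = 86 − 17.54 = 68.46 dB.
Σ 10^(L/10) = 1.419e+08 → L_total = 10·log₁₀(1.419e+08) = 81.52 dB.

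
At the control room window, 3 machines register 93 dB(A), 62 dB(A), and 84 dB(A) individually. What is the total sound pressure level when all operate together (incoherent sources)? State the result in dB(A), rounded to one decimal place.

93.5 dB(A)

For uncorrelated sources the intensities add, so convert each level to linear form, sum, and take 10·log₁₀ of the total.
Σ 10^(L/10) = 10^(93/10) + 10^(62/10) + 10^(84/10) = 2.248e+09.
L_total = 10·log₁₀(2.248e+09) = 93.52 dB(A).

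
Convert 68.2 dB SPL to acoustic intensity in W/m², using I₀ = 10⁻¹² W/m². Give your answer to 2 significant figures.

L = 10·log₁₀(I/I₀) ⇒ I = I₀·10^(L/10) = 10⁻¹² × 10^6.82.

6.6e-06 W/m²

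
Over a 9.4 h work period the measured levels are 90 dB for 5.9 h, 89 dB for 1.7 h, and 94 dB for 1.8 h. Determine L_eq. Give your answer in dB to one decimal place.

L_eq = 10·log₁₀[(1/T)·Σ tᵢ·10^(Lᵢ/10)] with T = 9.4 h.
Σ tᵢ·10^(Lᵢ/10) = 5.9·10^(90/10) + 1.7·10^(89/10) + 1.8·10^(94/10) = 1.177e+10.
L_eq = 10·log₁₀(1.177e+10/9.4) = 90.98 dB.

91.0 dB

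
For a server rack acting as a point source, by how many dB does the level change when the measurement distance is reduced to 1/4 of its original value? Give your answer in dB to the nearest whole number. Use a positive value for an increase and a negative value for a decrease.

+12 dB

Point-source spreading: ΔL = −20·log₁₀(r₂/r₁).
ΔL = −20·log₁₀(0.25) = +12.04 dB.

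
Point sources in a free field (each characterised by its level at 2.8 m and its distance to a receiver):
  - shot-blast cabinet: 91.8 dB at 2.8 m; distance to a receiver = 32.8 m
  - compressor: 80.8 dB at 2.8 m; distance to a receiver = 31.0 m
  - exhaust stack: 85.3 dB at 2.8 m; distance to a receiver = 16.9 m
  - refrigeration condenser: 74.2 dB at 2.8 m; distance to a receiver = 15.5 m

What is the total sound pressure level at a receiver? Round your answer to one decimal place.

Propagate each source to the receiver with L = L_ref − 20·log₁₀(r/r_ref), then add intensities.
shot-blast cabinet: 91.8 − 20·log₁₀(32.8/2.8) = 91.8 − 21.37 = 70.43 dB.
compressor: 80.8 − 20·log₁₀(31.0/2.8) = 80.8 − 20.88 = 59.92 dB.
exhaust stack: 85.3 − 20·log₁₀(16.9/2.8) = 85.3 − 15.61 = 69.69 dB.
refrigeration condenser: 74.2 − 20·log₁₀(15.5/2.8) = 74.2 − 14.86 = 59.34 dB.
Σ 10^(L/10) = 2.217e+07 → L_total = 10·log₁₀(2.217e+07) = 73.46 dB.

73.5 dB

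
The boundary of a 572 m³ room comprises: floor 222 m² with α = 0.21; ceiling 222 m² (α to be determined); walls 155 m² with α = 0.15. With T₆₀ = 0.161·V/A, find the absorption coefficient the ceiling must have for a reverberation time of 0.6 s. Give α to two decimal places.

A = 0.161·V/T₆₀ = 0.161·572/0.6 = 153.49 m² sabins.
Absorption from the other surfaces = 222·0.21 + 155·0.15 = 69.87 m², so the ceiling must supply 83.62 m² over 222 m².
α = 83.62/222 = 0.377.

0.38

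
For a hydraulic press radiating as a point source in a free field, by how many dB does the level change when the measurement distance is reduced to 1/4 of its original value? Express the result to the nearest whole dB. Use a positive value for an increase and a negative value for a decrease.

+12 dB

Point-source spreading: ΔL = −20·log₁₀(r₂/r₁).
ΔL = −20·log₁₀(0.25) = +12.04 dB.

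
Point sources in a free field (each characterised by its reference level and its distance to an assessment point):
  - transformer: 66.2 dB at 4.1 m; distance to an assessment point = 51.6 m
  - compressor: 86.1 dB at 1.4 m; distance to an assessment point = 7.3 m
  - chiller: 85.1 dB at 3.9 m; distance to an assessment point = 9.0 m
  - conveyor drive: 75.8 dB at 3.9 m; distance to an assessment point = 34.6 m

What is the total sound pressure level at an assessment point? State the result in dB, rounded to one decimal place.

78.8 dB

First find each source's level at the receiver (point-source: −20·log₁₀(r/r_ref)), then combine on an intensity basis.
transformer: 66.2 − 20·log₁₀(51.6/4.1) = 66.2 − 22.00 = 44.20 dB.
compressor: 86.1 − 20·log₁₀(7.3/1.4) = 86.1 − 14.34 = 71.76 dB.
chiller: 85.1 − 20·log₁₀(9.0/3.9) = 85.1 − 7.26 = 77.84 dB.
conveyor drive: 75.8 − 20·log₁₀(34.6/3.9) = 75.8 − 18.96 = 56.84 dB.
Σ 10^(L/10) = 7.626e+07 → L_total = 10·log₁₀(7.626e+07) = 78.82 dB.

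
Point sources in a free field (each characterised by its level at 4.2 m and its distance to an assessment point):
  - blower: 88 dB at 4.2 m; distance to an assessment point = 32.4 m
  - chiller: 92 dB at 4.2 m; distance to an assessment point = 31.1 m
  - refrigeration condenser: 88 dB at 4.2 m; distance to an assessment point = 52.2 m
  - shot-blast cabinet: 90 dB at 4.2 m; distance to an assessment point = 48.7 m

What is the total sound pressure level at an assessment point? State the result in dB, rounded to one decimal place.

First find each source's level at the receiver (point-source: −20·log₁₀(r/r_ref)), then combine on an intensity basis.
blower: 88 − 20·log₁₀(32.4/4.2) = 88 − 17.75 = 70.25 dB.
chiller: 92 − 20·log₁₀(31.1/4.2) = 92 − 17.39 = 74.61 dB.
refrigeration condenser: 88 − 20·log₁₀(52.2/4.2) = 88 − 21.89 = 66.11 dB.
shot-blast cabinet: 90 − 20·log₁₀(48.7/4.2) = 90 − 21.29 = 68.71 dB.
Σ 10^(L/10) = 5.103e+07 → L_total = 10·log₁₀(5.103e+07) = 77.08 dB.

77.1 dB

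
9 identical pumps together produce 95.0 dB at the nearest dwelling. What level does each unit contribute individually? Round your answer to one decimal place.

85.5 dB

For N identical incoherent sources L_total = L₁ + 10·log₁₀ N, so L₁ = 95.0 − 10·log₁₀(9) = 95.0 − 9.542.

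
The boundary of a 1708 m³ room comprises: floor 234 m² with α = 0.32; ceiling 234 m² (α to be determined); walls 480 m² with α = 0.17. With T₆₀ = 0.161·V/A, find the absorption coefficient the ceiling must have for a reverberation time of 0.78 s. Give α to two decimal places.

0.84

Required total absorption A = 0.161·1708/0.78 = 352.55 m².
Absorption from the other surfaces = 234·0.32 + 480·0.17 = 156.48 m², so the ceiling must supply 196.07 m² over 234 m².
α = 196.07/234 = 0.838.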